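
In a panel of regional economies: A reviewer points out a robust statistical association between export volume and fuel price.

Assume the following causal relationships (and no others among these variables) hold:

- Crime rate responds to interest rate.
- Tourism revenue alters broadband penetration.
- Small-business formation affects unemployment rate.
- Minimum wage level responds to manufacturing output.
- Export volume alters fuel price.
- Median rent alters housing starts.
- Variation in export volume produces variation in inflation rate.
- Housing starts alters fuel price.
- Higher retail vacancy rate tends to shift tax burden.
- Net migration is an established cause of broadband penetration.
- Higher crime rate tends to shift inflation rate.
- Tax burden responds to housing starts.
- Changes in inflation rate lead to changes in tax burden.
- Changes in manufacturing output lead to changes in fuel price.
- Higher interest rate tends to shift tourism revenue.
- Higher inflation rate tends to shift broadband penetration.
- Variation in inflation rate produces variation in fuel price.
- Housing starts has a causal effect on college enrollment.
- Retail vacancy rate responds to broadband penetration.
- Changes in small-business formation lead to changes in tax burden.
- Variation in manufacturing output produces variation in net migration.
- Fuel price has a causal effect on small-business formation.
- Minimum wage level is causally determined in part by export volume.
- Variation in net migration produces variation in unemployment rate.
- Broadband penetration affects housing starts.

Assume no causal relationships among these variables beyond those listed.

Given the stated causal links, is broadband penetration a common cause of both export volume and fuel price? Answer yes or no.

Broadband penetration has no stated causal path to export volume. A confounder must cause both variables, so broadband penetration does not qualify.

no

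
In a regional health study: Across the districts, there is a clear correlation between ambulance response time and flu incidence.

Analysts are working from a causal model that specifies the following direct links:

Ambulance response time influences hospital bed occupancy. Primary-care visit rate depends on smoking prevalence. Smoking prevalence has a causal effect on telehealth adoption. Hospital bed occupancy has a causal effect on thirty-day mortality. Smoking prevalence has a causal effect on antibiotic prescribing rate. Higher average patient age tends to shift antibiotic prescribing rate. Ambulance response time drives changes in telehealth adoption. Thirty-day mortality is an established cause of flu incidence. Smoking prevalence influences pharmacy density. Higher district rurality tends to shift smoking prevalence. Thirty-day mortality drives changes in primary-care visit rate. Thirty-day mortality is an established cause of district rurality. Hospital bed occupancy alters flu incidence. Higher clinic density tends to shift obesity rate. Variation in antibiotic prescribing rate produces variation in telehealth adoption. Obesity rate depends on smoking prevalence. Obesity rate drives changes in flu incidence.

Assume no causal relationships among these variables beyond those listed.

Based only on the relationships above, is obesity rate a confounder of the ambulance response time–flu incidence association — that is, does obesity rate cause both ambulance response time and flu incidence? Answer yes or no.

no

Obesity rate has no stated causal path to ambulance response time. A confounder must cause both variables, so obesity rate does not qualify.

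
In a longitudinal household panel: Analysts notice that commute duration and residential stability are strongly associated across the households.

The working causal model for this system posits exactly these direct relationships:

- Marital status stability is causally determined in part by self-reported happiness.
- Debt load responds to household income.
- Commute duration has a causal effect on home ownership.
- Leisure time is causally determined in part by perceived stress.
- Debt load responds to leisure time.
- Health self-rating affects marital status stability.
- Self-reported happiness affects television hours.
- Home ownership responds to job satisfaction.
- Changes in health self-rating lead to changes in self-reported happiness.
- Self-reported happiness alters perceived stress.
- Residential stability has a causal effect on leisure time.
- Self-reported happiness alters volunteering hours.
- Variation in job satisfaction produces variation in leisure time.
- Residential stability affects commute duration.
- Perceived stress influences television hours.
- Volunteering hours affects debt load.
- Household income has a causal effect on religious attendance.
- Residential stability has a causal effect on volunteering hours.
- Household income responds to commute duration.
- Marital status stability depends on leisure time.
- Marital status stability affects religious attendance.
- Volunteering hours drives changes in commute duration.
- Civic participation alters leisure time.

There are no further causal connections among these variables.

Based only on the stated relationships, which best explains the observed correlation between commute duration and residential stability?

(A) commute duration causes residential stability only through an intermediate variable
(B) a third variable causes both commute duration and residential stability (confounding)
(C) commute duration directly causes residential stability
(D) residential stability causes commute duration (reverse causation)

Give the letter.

The stated link runs residential stability → commute duration; commute duration has no causal path to residential stability. No variable causes both, so confounding is ruled out. The correlation reflects reverse causation.

D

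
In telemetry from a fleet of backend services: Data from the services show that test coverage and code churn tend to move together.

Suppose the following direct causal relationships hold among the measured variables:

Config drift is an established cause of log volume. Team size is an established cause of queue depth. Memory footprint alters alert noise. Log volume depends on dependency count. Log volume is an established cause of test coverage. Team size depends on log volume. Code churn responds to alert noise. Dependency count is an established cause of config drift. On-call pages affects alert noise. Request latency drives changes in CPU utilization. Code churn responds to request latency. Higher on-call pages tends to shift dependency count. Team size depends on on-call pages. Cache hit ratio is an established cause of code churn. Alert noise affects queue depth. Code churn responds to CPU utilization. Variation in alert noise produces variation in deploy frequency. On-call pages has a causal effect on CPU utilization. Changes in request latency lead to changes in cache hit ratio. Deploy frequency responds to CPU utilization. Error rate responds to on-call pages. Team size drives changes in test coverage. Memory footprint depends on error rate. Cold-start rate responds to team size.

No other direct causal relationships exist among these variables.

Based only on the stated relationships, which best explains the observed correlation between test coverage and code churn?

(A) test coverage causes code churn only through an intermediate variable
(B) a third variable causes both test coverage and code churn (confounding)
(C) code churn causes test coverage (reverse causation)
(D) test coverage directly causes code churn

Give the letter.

On-call pages causes test coverage (on-call pages → team size → test coverage) and code churn (on-call pages → alert noise → code churn) — a common cause creating the correlation.
There is no stated path from test coverage to code churn or from code churn to test coverage, so neither direct nor reverse causation applies.

B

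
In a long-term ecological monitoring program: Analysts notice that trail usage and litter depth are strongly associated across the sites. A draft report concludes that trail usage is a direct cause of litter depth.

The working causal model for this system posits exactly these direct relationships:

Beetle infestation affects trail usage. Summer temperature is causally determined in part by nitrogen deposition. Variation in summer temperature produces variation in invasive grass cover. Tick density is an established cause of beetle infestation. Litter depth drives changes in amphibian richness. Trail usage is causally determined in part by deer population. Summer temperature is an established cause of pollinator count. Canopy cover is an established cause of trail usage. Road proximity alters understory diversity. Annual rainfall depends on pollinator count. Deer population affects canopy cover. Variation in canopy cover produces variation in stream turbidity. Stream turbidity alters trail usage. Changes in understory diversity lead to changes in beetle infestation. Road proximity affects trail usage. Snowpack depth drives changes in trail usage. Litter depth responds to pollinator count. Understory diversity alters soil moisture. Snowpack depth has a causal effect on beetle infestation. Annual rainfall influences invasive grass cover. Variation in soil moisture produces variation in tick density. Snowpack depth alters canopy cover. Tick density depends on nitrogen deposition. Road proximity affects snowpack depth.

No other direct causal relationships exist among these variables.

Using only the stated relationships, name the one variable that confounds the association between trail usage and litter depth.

nitrogen deposition

Nitrogen deposition has a causal path to trail usage (nitrogen deposition → tick density → beetle infestation → trail usage) and a separate causal path to litter depth (nitrogen deposition → summer temperature → pollinator count → litter depth), so it is a common cause of both.
No stated relationship gives trail usage a causal route to litter depth, so the correlation is explained by the shared upstream cause rather than a direct effect.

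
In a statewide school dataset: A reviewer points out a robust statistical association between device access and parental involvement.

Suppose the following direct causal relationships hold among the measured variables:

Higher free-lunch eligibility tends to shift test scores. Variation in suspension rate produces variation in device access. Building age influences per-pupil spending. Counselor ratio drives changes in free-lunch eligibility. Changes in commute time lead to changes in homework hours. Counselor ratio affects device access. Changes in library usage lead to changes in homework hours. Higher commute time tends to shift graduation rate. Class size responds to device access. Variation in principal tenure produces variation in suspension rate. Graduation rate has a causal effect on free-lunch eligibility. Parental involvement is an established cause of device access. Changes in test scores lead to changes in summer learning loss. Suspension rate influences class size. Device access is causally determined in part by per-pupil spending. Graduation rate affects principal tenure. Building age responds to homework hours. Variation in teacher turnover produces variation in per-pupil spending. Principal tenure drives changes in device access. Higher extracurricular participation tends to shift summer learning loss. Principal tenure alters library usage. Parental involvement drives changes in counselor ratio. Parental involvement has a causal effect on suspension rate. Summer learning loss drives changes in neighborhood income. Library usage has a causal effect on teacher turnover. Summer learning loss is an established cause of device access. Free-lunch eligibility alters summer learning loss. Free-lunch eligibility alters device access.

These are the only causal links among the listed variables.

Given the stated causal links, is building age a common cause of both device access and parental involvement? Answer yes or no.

Building age has no stated causal path to parental involvement. A confounder must cause both variables, so building age does not qualify.

no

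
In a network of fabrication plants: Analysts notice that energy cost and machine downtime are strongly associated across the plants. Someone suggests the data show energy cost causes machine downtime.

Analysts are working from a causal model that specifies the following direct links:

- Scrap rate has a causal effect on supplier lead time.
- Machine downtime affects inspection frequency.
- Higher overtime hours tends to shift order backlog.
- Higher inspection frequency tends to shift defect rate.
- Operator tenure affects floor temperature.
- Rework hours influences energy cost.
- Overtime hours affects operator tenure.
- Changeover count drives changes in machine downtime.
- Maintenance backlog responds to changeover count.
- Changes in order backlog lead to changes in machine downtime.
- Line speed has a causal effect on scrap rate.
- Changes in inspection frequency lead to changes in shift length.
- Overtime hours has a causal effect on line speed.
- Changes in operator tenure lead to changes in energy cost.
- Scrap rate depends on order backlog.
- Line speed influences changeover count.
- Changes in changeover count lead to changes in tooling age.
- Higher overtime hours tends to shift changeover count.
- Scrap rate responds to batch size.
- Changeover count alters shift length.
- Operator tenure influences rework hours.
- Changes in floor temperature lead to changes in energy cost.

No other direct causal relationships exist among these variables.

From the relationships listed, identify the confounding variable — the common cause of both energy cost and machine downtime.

overtime hours

Overtime hours has a causal path to energy cost (overtime hours → operator tenure → energy cost) and a separate causal path to machine downtime (overtime hours → changeover count → machine downtime), so it is a common cause of both.
No stated relationship gives energy cost a causal route to machine downtime, so the correlation is explained by the shared upstream cause rather than a direct effect.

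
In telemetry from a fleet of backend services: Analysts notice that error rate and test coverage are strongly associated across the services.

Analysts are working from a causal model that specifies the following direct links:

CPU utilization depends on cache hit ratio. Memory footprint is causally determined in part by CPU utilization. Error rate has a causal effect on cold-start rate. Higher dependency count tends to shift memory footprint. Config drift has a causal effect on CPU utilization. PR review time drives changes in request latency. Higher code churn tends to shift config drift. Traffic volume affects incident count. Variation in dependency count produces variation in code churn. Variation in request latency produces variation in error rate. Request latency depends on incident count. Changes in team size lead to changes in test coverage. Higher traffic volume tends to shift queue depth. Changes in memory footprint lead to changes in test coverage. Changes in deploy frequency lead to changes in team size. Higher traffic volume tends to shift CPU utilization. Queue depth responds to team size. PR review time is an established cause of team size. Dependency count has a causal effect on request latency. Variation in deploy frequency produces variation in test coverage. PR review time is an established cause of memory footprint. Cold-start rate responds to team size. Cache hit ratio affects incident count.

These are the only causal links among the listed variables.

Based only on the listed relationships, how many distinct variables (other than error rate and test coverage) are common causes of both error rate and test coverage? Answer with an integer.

The common causes are: PR review time (to error rate via PR review time → request latency → error rate; to test coverage via PR review time → memory footprint → test coverage); cache hit ratio (to error rate via cache hit ratio → incident count → request latency → error rate; to test coverage via cache hit ratio → CPU utilization → memory footprint → test coverage); dependency count (to error rate via dependency count → request latency → error rate; to test coverage via dependency count → memory footprint → test coverage); traffic volume (to error rate via traffic volume → incident count → request latency → error rate; to test coverage via traffic volume → CPU utilization → memory footprint → test coverage).
Every other variable lacks a causal path to at least one of error rate and test coverage.

4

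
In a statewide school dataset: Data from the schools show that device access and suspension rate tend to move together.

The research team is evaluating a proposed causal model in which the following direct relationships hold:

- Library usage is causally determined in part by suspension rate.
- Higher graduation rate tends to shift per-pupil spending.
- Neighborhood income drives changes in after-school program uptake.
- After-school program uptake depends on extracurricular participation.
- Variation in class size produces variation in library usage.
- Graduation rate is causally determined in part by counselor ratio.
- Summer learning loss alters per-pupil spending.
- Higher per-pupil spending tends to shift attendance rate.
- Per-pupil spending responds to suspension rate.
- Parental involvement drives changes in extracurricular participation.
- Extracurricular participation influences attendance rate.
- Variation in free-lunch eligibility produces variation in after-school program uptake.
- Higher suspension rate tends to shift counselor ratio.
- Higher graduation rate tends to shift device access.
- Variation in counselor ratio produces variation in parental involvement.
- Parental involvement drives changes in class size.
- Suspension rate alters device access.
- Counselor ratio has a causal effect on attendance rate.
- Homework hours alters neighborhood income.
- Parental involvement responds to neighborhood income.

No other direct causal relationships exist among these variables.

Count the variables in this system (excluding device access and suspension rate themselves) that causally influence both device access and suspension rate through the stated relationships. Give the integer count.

0

No listed variable has a causal path to both device access and suspension rate, so there are no common causes.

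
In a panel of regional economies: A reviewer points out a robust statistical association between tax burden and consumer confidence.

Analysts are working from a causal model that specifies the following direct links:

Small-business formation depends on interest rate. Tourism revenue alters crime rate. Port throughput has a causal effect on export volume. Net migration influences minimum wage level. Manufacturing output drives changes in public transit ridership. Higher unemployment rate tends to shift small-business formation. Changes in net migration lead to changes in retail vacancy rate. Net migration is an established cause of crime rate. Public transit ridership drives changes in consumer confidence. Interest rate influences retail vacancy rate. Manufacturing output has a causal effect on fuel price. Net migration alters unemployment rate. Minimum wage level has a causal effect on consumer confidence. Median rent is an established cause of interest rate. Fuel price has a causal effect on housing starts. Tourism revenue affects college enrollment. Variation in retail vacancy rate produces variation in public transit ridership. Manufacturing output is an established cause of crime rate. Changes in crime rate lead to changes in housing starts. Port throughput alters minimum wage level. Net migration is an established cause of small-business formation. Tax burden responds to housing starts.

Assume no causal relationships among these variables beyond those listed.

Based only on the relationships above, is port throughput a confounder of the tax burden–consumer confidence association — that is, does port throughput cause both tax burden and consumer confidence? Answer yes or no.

Port throughput has no stated causal path to tax burden. A confounder must cause both variables, so port throughput does not qualify.

no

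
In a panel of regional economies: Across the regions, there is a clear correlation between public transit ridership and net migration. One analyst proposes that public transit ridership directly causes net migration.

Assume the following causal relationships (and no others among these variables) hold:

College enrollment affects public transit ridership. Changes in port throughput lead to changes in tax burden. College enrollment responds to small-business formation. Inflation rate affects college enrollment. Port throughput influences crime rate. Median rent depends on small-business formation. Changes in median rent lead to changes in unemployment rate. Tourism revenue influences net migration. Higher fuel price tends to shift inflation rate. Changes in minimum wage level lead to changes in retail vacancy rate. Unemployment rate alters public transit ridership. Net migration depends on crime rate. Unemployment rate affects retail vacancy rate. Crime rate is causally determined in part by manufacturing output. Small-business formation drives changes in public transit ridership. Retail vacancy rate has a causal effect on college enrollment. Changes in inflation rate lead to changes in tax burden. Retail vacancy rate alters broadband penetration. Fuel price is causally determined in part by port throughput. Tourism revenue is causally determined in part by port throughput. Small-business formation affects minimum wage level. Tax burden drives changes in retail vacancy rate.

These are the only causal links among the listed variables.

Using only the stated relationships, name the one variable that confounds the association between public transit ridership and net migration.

port throughput

Port throughput has a causal path to public transit ridership (port throughput → fuel price → inflation rate → college enrollment → public transit ridership) and a separate causal path to net migration (port throughput → tourism revenue → net migration), so it is a common cause of both.
No stated relationship gives public transit ridership a causal route to net migration, so the correlation is explained by the shared upstream cause rather than a direct effect.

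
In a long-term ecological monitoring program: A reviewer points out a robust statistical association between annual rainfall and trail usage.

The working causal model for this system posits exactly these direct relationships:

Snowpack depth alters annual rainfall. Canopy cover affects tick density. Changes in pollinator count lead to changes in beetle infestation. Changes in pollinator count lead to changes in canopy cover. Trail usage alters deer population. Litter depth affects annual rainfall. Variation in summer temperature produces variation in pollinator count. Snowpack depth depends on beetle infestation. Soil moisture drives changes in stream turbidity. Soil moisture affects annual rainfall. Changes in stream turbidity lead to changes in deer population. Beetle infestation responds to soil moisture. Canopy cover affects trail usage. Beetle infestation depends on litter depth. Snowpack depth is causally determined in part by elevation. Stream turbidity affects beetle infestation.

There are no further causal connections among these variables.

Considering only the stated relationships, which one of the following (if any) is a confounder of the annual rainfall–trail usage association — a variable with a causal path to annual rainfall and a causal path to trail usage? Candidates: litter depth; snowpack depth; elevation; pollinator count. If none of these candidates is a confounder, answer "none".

pollinator count

Pollinator count causes annual rainfall (pollinator count → beetle infestation → snowpack depth → annual rainfall) and also causes trail usage (pollinator count → canopy cover → trail usage); it is a common cause of both.
Each of the other candidates lacks a causal path to at least one of annual rainfall and trail usage, so they do not confound the relationship.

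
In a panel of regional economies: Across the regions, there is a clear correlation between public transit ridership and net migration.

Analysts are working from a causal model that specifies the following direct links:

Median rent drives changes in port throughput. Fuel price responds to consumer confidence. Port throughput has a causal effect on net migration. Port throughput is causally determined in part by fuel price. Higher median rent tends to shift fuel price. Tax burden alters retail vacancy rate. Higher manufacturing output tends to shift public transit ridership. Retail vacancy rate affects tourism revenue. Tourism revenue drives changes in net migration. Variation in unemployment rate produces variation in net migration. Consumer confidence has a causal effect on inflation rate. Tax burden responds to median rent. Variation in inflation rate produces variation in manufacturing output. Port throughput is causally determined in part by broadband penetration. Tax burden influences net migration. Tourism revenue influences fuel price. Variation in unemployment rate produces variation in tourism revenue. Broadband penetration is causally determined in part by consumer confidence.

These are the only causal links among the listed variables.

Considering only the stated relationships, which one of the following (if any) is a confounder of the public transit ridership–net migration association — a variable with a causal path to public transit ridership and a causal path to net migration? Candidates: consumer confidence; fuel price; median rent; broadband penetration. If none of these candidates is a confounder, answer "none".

Consumer confidence causes public transit ridership (consumer confidence → inflation rate → manufacturing output → public transit ridership) and also causes net migration (consumer confidence → broadband penetration → port throughput → net migration); it is a common cause of both.
Each of the other candidates lacks a causal path to at least one of public transit ridership and net migration, so they do not confound the relationship.

consumer confidence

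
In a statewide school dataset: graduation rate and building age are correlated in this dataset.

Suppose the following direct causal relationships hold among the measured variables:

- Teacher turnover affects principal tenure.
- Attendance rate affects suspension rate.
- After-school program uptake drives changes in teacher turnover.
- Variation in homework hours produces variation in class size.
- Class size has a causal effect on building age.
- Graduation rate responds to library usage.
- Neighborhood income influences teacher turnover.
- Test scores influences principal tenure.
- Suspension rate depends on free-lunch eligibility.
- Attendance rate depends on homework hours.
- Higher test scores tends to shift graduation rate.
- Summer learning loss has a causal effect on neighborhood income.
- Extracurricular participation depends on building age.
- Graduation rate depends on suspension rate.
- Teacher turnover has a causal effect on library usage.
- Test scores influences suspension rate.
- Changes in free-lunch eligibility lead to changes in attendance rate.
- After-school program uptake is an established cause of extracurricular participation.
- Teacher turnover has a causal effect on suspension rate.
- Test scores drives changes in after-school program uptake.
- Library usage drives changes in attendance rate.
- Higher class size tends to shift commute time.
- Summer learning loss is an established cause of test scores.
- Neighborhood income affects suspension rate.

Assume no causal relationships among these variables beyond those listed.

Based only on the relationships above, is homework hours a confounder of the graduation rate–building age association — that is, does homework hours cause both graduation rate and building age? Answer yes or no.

yes

Homework hours has a causal path to graduation rate (homework hours → attendance rate → suspension rate → graduation rate) and to building age (homework hours → class size → building age), so it is a common cause of both — a confounder.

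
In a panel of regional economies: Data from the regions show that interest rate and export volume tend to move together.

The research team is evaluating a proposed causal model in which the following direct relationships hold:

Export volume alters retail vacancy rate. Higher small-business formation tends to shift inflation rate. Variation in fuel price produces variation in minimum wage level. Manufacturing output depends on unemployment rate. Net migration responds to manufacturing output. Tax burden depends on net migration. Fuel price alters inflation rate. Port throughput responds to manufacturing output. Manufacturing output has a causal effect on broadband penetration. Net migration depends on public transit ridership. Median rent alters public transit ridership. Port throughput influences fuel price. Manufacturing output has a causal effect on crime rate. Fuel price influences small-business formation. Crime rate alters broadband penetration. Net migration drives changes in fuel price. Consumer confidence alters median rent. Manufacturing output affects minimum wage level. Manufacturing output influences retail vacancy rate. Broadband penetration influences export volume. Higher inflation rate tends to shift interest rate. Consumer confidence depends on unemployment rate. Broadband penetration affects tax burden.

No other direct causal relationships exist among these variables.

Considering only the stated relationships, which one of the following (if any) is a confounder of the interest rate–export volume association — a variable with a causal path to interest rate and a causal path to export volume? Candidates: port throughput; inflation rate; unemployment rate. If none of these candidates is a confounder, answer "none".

Unemployment rate causes interest rate (unemployment rate → manufacturing output → port throughput → fuel price → inflation rate → interest rate) and also causes export volume (unemployment rate → manufacturing output → broadband penetration → export volume); it is a common cause of both.
Each of the other candidates lacks a causal path to at least one of interest rate and export volume, so they do not confound the relationship.

unemployment rate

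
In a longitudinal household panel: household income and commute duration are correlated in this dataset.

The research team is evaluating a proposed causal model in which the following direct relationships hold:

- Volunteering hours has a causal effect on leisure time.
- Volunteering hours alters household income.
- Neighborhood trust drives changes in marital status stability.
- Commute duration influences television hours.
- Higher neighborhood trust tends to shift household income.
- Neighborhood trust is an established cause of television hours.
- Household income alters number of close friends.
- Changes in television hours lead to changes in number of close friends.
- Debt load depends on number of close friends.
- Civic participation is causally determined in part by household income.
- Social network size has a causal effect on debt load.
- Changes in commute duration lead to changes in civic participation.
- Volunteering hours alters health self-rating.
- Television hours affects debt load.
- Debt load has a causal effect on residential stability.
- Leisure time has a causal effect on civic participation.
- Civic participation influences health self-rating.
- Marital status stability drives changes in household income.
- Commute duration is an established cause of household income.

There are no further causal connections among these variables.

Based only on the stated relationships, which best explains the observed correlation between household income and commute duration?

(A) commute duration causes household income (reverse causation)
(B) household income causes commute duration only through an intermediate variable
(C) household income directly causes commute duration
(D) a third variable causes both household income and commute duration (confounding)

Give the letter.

A

The stated link runs commute duration → household income; household income has no causal path to commute duration. No variable causes both, so confounding is ruled out. The correlation reflects reverse causation.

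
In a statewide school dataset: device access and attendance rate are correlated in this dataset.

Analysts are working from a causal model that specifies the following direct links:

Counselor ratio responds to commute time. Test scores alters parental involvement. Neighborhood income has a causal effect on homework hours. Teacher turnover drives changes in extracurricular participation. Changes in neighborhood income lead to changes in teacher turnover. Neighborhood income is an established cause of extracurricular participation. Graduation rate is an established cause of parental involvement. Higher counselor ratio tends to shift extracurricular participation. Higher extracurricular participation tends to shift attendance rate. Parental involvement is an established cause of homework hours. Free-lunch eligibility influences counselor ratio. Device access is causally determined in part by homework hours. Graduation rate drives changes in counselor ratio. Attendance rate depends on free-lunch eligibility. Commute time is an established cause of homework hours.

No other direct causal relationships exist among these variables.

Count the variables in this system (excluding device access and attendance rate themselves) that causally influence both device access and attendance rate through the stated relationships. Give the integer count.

3

The common causes are: commute time (to device access via commute time → homework hours → device access; to attendance rate via commute time → counselor ratio → extracurricular participation → attendance rate); graduation rate (to device access via graduation rate → parental involvement → homework hours → device access; to attendance rate via graduation rate → counselor ratio → extracurricular participation → attendance rate); neighborhood income (to device access via neighborhood income → homework hours → device access; to attendance rate via neighborhood income → extracurricular participation → attendance rate).
Every other variable lacks a causal path to at least one of device access and attendance rate.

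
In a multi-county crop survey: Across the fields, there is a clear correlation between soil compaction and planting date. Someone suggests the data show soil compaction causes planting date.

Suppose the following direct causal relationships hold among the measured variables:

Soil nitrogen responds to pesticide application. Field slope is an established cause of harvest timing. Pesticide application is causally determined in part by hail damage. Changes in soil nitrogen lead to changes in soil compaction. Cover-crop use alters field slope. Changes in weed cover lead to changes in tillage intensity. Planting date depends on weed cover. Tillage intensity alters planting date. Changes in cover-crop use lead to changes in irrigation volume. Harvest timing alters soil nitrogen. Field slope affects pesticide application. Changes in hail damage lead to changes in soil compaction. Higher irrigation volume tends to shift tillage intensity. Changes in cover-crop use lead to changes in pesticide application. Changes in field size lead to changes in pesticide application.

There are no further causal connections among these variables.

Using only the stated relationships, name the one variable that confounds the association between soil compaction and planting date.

Cover-crop use has a causal path to soil compaction (cover-crop use → pesticide application → soil nitrogen → soil compaction) and a separate causal path to planting date (cover-crop use → irrigation volume → tillage intensity → planting date), so it is a common cause of both.
No stated relationship gives soil compaction a causal route to planting date, so the correlation is explained by the shared upstream cause rather than a direct effect.

cover-crop use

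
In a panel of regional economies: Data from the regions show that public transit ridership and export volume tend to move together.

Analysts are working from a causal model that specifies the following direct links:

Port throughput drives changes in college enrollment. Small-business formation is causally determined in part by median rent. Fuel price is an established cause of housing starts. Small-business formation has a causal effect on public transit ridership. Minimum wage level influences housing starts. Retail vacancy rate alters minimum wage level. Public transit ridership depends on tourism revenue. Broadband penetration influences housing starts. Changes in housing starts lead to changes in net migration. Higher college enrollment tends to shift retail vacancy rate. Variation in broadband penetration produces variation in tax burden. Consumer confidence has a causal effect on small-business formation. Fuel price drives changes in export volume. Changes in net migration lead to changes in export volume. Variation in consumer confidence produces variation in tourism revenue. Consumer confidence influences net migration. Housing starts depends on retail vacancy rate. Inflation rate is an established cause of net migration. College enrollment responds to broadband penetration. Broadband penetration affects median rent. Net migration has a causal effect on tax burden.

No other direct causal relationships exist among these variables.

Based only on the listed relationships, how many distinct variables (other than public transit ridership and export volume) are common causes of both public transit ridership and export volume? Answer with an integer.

2

The common causes are: broadband penetration (to public transit ridership via broadband penetration → median rent → small-business formation → public transit ridership; to export volume via broadband penetration → housing starts → net migration → export volume); consumer confidence (to public transit ridership via consumer confidence → small-business formation → public transit ridership; to export volume via consumer confidence → net migration → export volume).
Every other variable lacks a causal path to at least one of public transit ridership and export volume.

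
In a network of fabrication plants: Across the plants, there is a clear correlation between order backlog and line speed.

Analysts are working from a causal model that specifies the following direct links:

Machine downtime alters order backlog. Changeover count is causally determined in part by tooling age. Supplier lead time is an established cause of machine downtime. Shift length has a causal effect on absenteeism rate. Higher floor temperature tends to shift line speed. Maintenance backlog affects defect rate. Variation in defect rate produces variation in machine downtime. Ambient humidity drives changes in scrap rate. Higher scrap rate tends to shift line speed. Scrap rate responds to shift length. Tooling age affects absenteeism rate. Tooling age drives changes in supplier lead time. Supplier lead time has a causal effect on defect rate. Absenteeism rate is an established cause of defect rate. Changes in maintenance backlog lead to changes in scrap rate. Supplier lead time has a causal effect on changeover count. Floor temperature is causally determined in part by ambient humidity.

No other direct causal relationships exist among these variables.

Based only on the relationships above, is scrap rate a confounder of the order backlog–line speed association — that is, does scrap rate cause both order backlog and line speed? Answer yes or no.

no

Scrap rate has no stated causal path to order backlog. A confounder must cause both variables, so scrap rate does not qualify.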